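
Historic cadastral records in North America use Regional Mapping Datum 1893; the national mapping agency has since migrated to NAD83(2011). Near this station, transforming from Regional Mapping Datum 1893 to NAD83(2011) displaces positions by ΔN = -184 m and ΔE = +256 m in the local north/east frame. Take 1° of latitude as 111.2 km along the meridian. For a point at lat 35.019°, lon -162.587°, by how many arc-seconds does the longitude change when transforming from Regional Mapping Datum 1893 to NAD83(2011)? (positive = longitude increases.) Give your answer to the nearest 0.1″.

At latitude 35.019°, cos φ = 0.818962.
1° of longitude at this latitude = 111.2 × cos φ = 91.07 km, so Δλ = 256.0 / 91068.6 = 0.0028111° = 10.120″.

Δλ = 10.1″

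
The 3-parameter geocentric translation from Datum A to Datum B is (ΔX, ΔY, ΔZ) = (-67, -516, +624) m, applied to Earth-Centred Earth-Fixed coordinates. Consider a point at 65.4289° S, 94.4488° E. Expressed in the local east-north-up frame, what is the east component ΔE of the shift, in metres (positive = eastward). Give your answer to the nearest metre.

ΔE = 107 m

At φ = -65.4289°, λ = 94.4488°: sin φ = -0.909446, cos φ = 0.415822, sin λ = 0.996987, cos λ = -0.077568.
ΔE = −sin λ·ΔX + cos λ·ΔY = −(0.996987)·(-67) + (-0.077568)·(-516) = 106.82 m.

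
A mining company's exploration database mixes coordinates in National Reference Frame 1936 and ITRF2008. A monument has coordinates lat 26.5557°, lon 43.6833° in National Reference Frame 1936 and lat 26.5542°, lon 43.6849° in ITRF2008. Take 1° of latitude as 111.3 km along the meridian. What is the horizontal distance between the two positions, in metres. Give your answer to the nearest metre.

231 m

Δφ = 26.5542° − 26.5557° = -0.0015°; Δλ = 43.6849° − 43.6833° = +0.0016°.
ΔN = Δφ × 111300 = -167.0 m; ΔE = Δλ × 111300 × cos(26.5557°) = +0.0016 × 111300 × 0.894500 = 159.3 m.
Distance = √(ΔE² + ΔN²) = √(159.3² + (-167.0)²) = 230.8 m.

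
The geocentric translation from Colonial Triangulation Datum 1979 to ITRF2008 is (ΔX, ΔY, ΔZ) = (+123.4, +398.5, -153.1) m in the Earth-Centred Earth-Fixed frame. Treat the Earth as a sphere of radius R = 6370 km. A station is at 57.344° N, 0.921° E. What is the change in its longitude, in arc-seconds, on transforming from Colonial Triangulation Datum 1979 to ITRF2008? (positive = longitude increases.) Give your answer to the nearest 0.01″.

Δλ = 23.79″

sin φ = 0.841925, cos φ = 0.539594, sin λ = 0.016074, cos λ = 0.999871.
East component: ΔE = −sin λ·ΔX + cos λ·ΔY = −(0.016074)(123.4) + (0.999871)(398.5) = 396.47 m.
1° of latitude spans πR/180 = 111177 m; at latitude φ, 1° of longitude spans that × cos φ = 59990.7 m, so Δλ = 396.47 / 59990.7 × 3600 = 23.792″.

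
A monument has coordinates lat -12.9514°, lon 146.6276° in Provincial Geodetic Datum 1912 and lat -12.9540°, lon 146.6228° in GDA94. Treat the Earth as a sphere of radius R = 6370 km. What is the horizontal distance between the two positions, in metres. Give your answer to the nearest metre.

595 m

Δφ = -12.9540° − -12.9514° = -0.0026°; Δλ = 146.6228° − 146.6276° = -0.0048°.
1° along a meridian = πR/180 = 111177 m.
ΔN = Δφ × 111177 = -289.1 m; ΔE = Δλ × 111177 × cos(-12.9514°) = -0.0048 × 111177 × 0.974561 = -520.1 m.
Distance = √(ΔE² + ΔN²) = √((-520.1)² + (-289.1)²) = 595.0 m.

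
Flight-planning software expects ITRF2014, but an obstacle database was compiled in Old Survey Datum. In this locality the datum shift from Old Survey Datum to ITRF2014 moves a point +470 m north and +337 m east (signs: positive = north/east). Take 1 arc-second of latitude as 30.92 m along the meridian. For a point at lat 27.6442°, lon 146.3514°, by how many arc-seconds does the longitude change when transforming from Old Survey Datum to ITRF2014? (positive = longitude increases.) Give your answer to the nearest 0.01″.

Δλ = 12.30″

At latitude 27.6442°, cos φ = 0.885846.
1″ of longitude at this latitude = 30.92 × cos φ = 27.3904 m, so Δλ = 337.0 / 27.3904 = 12.304″.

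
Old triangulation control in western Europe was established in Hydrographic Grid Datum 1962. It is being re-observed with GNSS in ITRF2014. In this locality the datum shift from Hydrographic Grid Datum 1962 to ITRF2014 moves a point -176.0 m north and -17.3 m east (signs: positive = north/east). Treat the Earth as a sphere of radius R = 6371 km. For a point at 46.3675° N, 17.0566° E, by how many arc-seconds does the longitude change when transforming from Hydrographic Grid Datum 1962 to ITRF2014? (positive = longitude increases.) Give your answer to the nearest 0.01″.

Δλ = -0.81″

At latitude 46.3675°, cos φ = 0.690030.
One radian of longitude at latitude φ spans R cos φ, so Δλ = ΔE / (R cos φ) = -17.3 / (6371000 × 0.690030) = -3.9352e-06 rad = -0.812″.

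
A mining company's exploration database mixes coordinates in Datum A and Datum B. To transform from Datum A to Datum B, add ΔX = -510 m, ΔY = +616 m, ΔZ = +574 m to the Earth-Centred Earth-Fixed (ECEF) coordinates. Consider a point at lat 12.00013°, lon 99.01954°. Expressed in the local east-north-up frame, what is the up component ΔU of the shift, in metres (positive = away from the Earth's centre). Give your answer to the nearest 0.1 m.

The local up (radial) axis is (cos φ cos λ, cos φ sin λ, sin φ), giving ΔU = 78.206 + 595.088 + 119.343 = 792.64 m.

ΔU = 792.6 m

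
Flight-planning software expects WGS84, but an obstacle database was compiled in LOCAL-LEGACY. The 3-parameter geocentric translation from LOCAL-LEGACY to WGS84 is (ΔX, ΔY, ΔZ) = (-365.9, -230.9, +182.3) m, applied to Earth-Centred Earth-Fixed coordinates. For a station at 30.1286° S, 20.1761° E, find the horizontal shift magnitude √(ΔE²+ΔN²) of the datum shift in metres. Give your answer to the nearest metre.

106 m

At φ = -30.1286°, λ = 20.1761°: sin φ = -0.501943, cos φ = 0.864901, sin λ = 0.344907, cos λ = 0.938637.
ΔE = −sin λ·ΔX + cos λ·ΔY = −(0.344907)·(-365.9) + (0.938637)·(-230.9) = -90.53 m.
ΔN = −sin φ cos λ·ΔX − sin φ sin λ·ΔY + cos φ·ΔZ = −(-0.501943)(0.938637)(-365.9) − (-0.501943)(0.344907)(-230.9) + (0.864901)(182.3) = -54.69 m.
Horizontal magnitude = √(ΔE² + ΔN²) = √((-90.53)² + (-54.69)²) = 105.77 m.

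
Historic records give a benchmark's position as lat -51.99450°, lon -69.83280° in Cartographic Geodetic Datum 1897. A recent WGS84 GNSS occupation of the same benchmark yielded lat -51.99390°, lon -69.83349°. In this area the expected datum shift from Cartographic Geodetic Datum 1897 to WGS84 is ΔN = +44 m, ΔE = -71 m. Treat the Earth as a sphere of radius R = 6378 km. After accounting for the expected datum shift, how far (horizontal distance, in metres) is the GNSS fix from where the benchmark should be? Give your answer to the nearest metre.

Observed coordinate differences: Δφ = +0.00060°, Δλ = -0.00069°.
Converting to metres (1° lat = 111317 m, cos φ = 0.615737): observed ΔN = 66.8 m, observed ΔE = -47.3 m.
Subtracting the expected shift leaves a residual of 66.8 − (44) = 22.8 m north and -47.3 − (-71) = 23.7 m east.
Residual distance = √(22.8² + 23.7²) = 32.9 m.

33 m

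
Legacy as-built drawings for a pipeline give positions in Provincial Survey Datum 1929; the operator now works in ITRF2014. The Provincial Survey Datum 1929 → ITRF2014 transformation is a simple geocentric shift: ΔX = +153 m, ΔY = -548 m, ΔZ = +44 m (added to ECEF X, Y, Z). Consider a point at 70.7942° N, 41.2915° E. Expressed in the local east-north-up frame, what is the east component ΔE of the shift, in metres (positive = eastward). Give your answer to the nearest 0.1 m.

ΔE = -512.7 m

The local east axis at (φ, λ) is (−sin λ, cos λ, 0), so ΔE = −sin(41.2915°)·153 + cos(41.2915°)·(-548) = -512.71 m.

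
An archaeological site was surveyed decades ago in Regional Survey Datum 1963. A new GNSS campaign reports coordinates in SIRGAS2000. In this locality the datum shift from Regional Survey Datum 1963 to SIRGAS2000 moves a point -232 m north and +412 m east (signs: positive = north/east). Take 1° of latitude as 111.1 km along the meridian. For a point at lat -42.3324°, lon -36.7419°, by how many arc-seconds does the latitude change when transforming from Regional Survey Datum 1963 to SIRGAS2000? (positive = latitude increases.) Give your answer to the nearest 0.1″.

Δφ = -7.5″

1° of latitude = 111.1 km, so Δφ = -232.0 / 111100 = -0.0020882° = -7.518″.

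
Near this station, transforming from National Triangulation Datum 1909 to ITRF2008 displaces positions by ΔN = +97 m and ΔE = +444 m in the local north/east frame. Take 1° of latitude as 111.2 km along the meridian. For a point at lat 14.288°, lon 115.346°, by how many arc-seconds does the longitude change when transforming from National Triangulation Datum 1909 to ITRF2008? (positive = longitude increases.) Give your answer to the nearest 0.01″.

Δλ = 14.83″

At latitude 14.288°, cos φ = 0.969067.
1° of longitude at this latitude = 111.2 × cos φ = 107.76 km, so Δλ = 444.0 / 107760.3 = 0.0041203° = 14.833″.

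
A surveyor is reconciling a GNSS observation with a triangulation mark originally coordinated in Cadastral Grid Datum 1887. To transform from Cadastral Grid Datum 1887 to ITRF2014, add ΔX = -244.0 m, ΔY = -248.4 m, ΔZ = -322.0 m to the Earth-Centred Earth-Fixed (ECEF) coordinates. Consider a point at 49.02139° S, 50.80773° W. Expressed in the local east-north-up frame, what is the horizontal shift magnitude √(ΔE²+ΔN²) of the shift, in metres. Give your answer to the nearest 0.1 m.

At φ = -49.02139°, λ = -50.80773°: sin φ = -0.754954, cos φ = 0.655777, sin λ = -0.775030, cos λ = 0.631925.
ΔE = −sin λ·ΔX + cos λ·ΔY = −(-0.775030)·(-244.0) + (0.631925)·(-248.4) = -346.08 m.
ΔN = −sin φ cos λ·ΔX − sin φ sin λ·ΔY + cos φ·ΔZ = −(-0.754954)(0.631925)(-244.0) − (-0.754954)(-0.775030)(-248.4) + (0.655777)(-322.0) = -182.22 m.
Horizontal magnitude = √(ΔE² + ΔN²) = √((-346.08)² + (-182.22)²) = 391.12 m.

391.1 m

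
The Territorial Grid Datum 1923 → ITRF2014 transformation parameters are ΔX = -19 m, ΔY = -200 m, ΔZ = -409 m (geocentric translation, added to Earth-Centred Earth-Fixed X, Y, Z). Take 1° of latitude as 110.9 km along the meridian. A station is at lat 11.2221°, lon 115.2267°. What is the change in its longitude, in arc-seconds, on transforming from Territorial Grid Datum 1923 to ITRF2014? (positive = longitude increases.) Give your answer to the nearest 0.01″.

sin φ = 0.194613, cos φ = 0.980880, sin λ = 0.904629, cos λ = -0.426201.
East component: ΔE = −sin λ·ΔX + cos λ·ΔY = −(0.904629)(-19) + (-0.426201)(-200) = 102.43 m.
1° of latitude spans 110900 m; at latitude φ, 1° of longitude spans that × cos φ = 108779.6 m, so Δλ = 102.43 / 108779.6 × 3600 = 3.390″.

Δλ = 3.39″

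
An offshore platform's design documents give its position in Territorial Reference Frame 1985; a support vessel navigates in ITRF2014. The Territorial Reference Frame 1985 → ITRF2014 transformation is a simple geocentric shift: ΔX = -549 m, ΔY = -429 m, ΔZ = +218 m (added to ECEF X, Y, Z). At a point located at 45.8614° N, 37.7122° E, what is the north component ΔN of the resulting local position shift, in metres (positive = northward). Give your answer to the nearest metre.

ΔN = 652 m

The local north axis is (−sin φ cos λ, −sin φ sin λ, cos φ), giving ΔN = 311.686 + 188.326 + 151.814 = 651.83 m.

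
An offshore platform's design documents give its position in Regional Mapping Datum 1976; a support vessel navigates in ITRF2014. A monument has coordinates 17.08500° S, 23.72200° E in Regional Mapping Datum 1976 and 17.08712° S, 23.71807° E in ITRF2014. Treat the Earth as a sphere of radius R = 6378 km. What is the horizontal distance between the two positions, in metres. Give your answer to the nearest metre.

480 m

Δφ = -17.08712° − -17.08500° = -0.00212°; Δλ = 23.71807° − 23.72200° = -0.00393°.
1° along a meridian = πR/180 = 111317 m.
ΔN = Δφ × 111317 = -236.0 m; ΔE = Δλ × 111317 × cos(-17.08500°) = -0.00393 × 111317 × 0.955870 = -418.2 m.
Distance = √(ΔE² + ΔN²) = √((-418.2)² + (-236.0)²) = 480.2 m.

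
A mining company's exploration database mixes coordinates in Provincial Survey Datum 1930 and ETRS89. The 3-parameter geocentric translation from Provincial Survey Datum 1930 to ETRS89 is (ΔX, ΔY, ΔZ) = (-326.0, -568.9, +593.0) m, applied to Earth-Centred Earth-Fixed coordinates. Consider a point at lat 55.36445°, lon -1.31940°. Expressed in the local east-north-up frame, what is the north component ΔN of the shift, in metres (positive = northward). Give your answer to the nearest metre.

At φ = 55.36445°, λ = -1.31940°: sin φ = 0.822784, cos φ = 0.568354, sin λ = -0.023026, cos λ = 0.999735.
ΔN = −sin φ cos λ·ΔX − sin φ sin λ·ΔY + cos φ·ΔZ = −(0.822784)(0.999735)(-326.0) − (0.822784)(-0.023026)(-568.9) + (0.568354)(593.0) = 594.41 m.

ΔN = 594 m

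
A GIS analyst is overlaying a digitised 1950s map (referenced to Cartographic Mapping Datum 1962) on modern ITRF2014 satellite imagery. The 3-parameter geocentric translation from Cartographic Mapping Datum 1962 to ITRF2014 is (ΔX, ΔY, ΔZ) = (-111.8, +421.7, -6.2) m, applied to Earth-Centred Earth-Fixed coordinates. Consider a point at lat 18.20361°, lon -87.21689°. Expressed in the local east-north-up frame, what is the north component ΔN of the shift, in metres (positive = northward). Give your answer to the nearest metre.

At φ = 18.20361°, λ = -87.21689°: sin φ = 0.312395, cos φ = 0.949952, sin λ = -0.998820, cos λ = 0.048555.
ΔN = −sin φ cos λ·ΔX − sin φ sin λ·ΔY + cos φ·ΔZ = −(0.312395)(0.048555)(-111.8) − (0.312395)(-0.998820)(421.7) + (0.949952)(-6.2) = 127.39 m.

ΔN = 127 m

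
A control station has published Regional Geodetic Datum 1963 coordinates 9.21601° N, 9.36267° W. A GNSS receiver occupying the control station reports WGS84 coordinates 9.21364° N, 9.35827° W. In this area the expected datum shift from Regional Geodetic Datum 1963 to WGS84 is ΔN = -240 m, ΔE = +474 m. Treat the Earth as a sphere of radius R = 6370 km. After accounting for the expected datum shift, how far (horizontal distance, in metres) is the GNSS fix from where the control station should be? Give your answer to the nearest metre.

Observed coordinate differences: Δφ = -0.00237°, Δλ = +0.00440°.
Converting to metres (1° lat = 111177 m, cos φ = 0.987092): observed ΔN = -263.5 m, observed ΔE = 482.9 m.
Subtracting the expected shift leaves a residual of -263.5 − (-240) = -23.5 m north and 482.9 − (474) = 8.9 m east.
Residual distance = √((-23.5)² + 8.9²) = 25.1 m.

25 m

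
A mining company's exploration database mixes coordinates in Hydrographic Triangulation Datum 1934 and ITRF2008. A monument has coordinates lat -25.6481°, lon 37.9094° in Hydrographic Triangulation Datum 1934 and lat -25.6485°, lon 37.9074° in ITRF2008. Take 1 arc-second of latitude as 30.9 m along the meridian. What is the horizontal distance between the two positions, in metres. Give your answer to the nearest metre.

205 m

Δφ = -25.6485° − -25.6481° = -0.0004°; Δλ = 37.9074° − 37.9094° = -0.0020°.
1° of latitude = 3600 × 30.90 = 111240 m.
ΔN = Δφ × 111240 = -44.5 m; ΔE = Δλ × 111240 × cos(-25.6481°) = -0.0020 × 111240 × 0.901469 = -200.6 m.
Distance = √(ΔE² + ΔN²) = √((-200.6)² + (-44.5)²) = 205.4 m.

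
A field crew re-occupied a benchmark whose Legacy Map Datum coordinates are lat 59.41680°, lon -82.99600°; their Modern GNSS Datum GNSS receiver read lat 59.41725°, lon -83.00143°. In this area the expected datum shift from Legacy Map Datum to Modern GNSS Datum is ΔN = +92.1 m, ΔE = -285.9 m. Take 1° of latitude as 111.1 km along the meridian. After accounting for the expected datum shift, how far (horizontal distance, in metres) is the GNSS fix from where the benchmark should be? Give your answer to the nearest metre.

Observed coordinate differences: Δφ = +0.00045°, Δλ = -0.00543°.
Converting to metres (1° lat = 111100 m, cos φ = 0.508789): observed ΔN = 50.0 m, observed ΔE = -306.9 m.
Subtracting the expected shift leaves a residual of 50.0 − (92.1) = -42.1 m north and -306.9 − (-285.9) = -21.0 m east.
Residual distance = √((-42.1)² + (-21.0)²) = 47.1 m.

47 m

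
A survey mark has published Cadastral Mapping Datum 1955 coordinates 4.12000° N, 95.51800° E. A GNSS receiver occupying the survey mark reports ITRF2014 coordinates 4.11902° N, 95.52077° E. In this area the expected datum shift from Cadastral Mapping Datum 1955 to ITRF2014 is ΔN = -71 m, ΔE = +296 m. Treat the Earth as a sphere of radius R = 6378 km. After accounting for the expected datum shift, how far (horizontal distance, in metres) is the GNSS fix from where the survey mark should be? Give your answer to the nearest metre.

Observed coordinate differences: Δφ = -0.00098°, Δλ = +0.00277°.
Converting to metres (1° lat = 111317 m, cos φ = 0.997416): observed ΔN = -109.1 m, observed ΔE = 307.6 m.
Subtracting the expected shift leaves a residual of -109.1 − (-71) = -38.1 m north and 307.6 − (296) = 11.6 m east.
Residual distance = √((-38.1)² + 11.6²) = 39.8 m.

40 m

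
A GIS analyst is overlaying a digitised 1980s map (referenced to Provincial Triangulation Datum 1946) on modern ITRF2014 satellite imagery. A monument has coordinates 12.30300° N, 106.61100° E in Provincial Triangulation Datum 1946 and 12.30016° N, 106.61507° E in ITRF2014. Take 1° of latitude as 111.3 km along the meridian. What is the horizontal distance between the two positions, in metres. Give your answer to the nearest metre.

Δφ = 12.30016° − 12.30300° = -0.00284°; Δλ = 106.61507° − 106.61100° = +0.00407°.
ΔN = Δφ × 111300 = -316.1 m; ΔE = Δλ × 111300 × cos(12.30300°) = +0.00407 × 111300 × 0.977034 = 442.6 m.
Distance = √(ΔE² + ΔN²) = √(442.6² + (-316.1)²) = 543.9 m.

544 m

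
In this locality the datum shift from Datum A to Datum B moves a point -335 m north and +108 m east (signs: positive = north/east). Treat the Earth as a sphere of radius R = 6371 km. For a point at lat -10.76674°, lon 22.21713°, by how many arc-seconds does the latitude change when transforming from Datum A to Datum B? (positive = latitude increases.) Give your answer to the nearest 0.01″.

On a sphere of radius R, 1 rad of latitude = R, so Δφ = ΔN / R = -335.0 / 6371000 = -5.2582e-05 rad = -10.846″.

Δφ = -10.85″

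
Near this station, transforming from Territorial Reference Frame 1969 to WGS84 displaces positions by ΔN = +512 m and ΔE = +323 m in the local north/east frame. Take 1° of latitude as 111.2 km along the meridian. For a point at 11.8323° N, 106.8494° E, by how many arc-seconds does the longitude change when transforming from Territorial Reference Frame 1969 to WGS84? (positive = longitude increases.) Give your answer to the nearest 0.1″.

At latitude 11.8323°, cos φ = 0.978752.
1° of longitude at this latitude = 111.2 × cos φ = 108.84 km, so Δλ = 323.0 / 108837.2 = 0.0029677° = 10.684″.

Δλ = 10.7″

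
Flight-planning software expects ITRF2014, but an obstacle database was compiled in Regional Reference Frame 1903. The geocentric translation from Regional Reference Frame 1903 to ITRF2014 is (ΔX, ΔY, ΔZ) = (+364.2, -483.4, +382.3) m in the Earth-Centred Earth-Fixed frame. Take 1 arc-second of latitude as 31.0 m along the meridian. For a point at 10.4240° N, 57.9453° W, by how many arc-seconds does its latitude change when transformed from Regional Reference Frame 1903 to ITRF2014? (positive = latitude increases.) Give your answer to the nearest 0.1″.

Δφ = 8.6″

sin φ = 0.180931, cos φ = 0.983496, sin λ = -0.847542, cos λ = 0.530729.
North component: ΔN = −sin φ cos λ·ΔX − sin φ sin λ·ΔY + cos φ·ΔZ = −(0.180931)(0.530729)(364.2) − (0.180931)(-0.847542)(-483.4) + (0.983496)(382.3) = 266.89 m.
1° of latitude spans 3600 × 31.00 = 111600 m, so Δφ = 266.89 / 111600 × 3600 = 8.609″.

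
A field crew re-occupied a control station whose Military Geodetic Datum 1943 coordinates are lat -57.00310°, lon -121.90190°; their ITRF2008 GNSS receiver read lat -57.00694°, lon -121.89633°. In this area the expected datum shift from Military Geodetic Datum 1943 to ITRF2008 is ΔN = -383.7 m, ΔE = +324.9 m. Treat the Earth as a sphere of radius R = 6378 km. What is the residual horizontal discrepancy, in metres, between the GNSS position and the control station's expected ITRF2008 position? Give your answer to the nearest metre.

46 m

Observed coordinate differences: Δφ = -0.00384°, Δλ = +0.00557°.
Converting to metres (1° lat = 111317 m, cos φ = 0.544594): observed ΔN = -427.5 m, observed ΔE = 337.7 m.
Subtracting the expected shift leaves a residual of -427.5 − (-383.7) = -43.8 m north and 337.7 − (324.9) = 12.8 m east.
Residual distance = √((-43.8)² + 12.8²) = 45.6 m.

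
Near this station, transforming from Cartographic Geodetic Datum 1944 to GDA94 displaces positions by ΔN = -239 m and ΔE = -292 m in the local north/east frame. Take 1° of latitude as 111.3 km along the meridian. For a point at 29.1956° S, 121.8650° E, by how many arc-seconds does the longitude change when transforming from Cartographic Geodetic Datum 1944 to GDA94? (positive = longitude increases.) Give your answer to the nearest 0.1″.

At latitude -29.1956°, cos φ = 0.872960.
1° of longitude at this latitude = 111.3 × cos φ = 97.16 km, so Δλ = -292.0 / 97160.4 = -0.0030053° = -10.819″.

Δλ = -10.8″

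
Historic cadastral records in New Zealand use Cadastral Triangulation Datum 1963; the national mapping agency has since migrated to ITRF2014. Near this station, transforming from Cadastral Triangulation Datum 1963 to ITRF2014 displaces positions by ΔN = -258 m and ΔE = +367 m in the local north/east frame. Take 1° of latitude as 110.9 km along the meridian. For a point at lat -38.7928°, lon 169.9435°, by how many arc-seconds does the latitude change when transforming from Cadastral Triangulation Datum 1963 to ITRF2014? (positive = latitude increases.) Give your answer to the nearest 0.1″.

1° of latitude = 110.9 km, so Δφ = -258.0 / 110900 = -0.0023264° = -8.375″.

Δφ = -8.4″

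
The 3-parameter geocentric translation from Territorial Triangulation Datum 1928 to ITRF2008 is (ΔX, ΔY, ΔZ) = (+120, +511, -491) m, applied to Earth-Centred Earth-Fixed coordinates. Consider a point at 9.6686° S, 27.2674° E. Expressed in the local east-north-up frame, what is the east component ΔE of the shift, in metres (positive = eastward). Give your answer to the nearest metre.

The local east axis at (φ, λ) is (−sin λ, cos λ, 0), so ΔE = −sin(27.2674°)·120 + cos(27.2674°)·511 = 399.24 m.

ΔE = 399 m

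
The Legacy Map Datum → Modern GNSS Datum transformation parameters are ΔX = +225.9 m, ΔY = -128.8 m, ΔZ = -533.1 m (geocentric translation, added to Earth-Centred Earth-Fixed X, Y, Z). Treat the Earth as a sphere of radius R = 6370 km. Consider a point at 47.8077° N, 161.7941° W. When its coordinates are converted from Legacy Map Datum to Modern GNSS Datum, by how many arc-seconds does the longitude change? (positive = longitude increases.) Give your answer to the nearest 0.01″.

sin φ = 0.740895, cos φ = 0.671621, sin λ = -0.312433, cos λ = -0.949940.
East component: ΔE = −sin λ·ΔX + cos λ·ΔY = −(-0.312433)(225.9) + (-0.949940)(-128.8) = 192.93 m.
1° of latitude spans πR/180 = 111177 m; at latitude φ, 1° of longitude spans that × cos φ = 74669.1 m, so Δλ = 192.93 / 74669.1 × 3600 = 9.302″.

Δλ = 9.30″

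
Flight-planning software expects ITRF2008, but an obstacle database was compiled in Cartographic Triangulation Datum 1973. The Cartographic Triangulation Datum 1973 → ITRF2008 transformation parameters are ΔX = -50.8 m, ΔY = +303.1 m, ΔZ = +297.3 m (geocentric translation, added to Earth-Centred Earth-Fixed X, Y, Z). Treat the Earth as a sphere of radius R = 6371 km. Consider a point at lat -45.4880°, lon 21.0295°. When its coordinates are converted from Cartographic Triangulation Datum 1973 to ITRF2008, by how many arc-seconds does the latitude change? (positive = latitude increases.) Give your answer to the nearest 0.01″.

Δφ = 8.16″

sin φ = -0.713104, cos φ = 0.701059, sin λ = 0.358849, cos λ = 0.933396.
North component: ΔN = −sin φ cos λ·ΔX − sin φ sin λ·ΔY + cos φ·ΔZ = −(-0.713104)(0.933396)(-50.8) − (-0.713104)(0.358849)(303.1) + (0.701059)(297.3) = 252.17 m.
1° of latitude spans πR/180 = 111195 m, so Δφ = 252.17 / 111195 × 3600 = 8.164″.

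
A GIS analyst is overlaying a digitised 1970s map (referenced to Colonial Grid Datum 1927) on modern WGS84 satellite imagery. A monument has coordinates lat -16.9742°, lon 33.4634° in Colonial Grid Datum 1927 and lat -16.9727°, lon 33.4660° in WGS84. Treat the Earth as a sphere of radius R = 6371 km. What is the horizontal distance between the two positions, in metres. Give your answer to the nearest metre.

323 m

Δφ = -16.9727° − -16.9742° = +0.0015°; Δλ = 33.4660° − 33.4634° = +0.0026°.
1° along a meridian = πR/180 = 111195 m.
ΔN = Δφ × 111195 = 166.8 m; ΔE = Δλ × 111195 × cos(-16.9742°) = +0.0026 × 111195 × 0.956436 = 276.5 m.
Distance = √(ΔE² + ΔN²) = √(276.5² + 166.8²) = 322.9 m.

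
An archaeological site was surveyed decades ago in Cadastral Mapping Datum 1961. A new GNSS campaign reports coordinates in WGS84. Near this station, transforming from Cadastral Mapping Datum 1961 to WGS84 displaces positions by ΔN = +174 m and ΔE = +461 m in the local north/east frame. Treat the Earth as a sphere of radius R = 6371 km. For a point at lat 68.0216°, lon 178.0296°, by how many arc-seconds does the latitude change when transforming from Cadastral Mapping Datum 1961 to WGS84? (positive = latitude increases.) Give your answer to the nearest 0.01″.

Δφ = 5.63″

On a sphere of radius R, 1 rad of latitude = R, so Δφ = ΔN / R = 174.0 / 6371000 = 2.7311e-05 rad = 5.633″.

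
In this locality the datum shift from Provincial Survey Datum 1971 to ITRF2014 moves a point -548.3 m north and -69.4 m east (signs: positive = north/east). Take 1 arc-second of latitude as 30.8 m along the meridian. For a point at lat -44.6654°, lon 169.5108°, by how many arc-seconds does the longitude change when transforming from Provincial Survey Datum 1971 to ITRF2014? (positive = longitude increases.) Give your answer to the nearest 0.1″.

Δλ = -3.2″

At latitude -44.6654°, cos φ = 0.711224.
1″ of longitude at this latitude = 30.80 × cos φ = 21.9057 m, so Δλ = -69.4 / 21.9057 = -3.168″.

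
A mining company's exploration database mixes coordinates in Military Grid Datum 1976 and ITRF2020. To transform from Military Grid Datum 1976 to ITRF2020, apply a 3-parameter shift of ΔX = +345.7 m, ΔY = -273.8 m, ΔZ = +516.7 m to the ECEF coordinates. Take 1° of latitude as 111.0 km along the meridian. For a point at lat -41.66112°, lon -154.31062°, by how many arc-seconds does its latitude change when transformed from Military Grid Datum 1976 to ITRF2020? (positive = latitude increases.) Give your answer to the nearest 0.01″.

Δφ = 8.36″

sin φ = -0.664724, cos φ = 0.747089, sin λ = -0.433492, cos λ = -0.901157.
North component: ΔN = −sin φ cos λ·ΔX − sin φ sin λ·ΔY + cos φ·ΔZ = −(-0.664724)(-0.901157)(345.7) − (-0.664724)(-0.433492)(-273.8) + (0.747089)(516.7) = 257.84 m.
1° of latitude spans 111000 m, so Δφ = 257.84 / 111000 × 3600 = 8.362″.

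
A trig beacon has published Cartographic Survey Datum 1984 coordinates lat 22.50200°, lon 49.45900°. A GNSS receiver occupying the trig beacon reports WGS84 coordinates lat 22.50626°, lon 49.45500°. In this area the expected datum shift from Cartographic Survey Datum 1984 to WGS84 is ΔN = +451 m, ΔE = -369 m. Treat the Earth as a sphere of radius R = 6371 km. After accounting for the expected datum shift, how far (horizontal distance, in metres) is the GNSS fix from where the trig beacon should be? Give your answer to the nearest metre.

48 m

Observed coordinate differences: Δφ = +0.00426°, Δλ = -0.00400°.
Converting to metres (1° lat = 111195 m, cos φ = 0.923866): observed ΔN = 473.7 m, observed ΔE = -410.9 m.
Subtracting the expected shift leaves a residual of 473.7 − (451) = 22.7 m north and -410.9 − (-369) = -41.9 m east.
Residual distance = √(22.7² + (-41.9)²) = 47.7 m.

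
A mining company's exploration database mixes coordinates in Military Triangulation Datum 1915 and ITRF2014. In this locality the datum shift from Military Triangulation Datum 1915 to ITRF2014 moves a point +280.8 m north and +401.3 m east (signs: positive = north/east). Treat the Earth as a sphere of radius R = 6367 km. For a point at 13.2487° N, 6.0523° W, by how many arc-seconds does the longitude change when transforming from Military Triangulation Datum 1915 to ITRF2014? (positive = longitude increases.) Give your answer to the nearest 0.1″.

At latitude 13.2487°, cos φ = 0.973384.
One radian of longitude at latitude φ spans R cos φ, so Δλ = ΔE / (R cos φ) = 401.3 / (6367000 × 0.973384) = 6.4752e-05 rad = 13.356″.

Δλ = 13.4″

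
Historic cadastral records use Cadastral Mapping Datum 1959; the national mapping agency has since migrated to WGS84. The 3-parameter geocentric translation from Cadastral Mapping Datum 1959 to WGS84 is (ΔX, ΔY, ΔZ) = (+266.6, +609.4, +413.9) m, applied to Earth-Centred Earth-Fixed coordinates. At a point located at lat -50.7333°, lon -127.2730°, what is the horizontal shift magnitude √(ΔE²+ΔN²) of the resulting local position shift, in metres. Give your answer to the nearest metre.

285 m

The local east axis at (φ, λ) is (−sin λ, cos λ, 0), so ΔE = −sin(-127.2730°)·266.6 + cos(-127.2730°)·609.4 = -156.91 m.
The local north axis is (−sin φ cos λ, −sin φ sin λ, cos φ), giving ΔN = -125.001 − 375.441 + 261.970 = -238.47 m.
Horizontal magnitude = √(ΔE² + ΔN²) = √((-156.91)² + (-238.47)²) = 285.46 m.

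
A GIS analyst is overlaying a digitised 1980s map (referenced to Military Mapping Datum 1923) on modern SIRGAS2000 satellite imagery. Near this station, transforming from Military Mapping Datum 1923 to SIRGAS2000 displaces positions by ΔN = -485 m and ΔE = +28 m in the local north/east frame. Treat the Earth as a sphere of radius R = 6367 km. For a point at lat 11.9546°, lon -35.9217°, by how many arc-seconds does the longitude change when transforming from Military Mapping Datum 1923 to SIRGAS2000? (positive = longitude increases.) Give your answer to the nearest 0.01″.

Δλ = 0.93″

At latitude 11.9546°, cos φ = 0.978312.
One radian of longitude at latitude φ spans R cos φ, so Δλ = ΔE / (R cos φ) = 28.0 / (6367000 × 0.978312) = 4.4952e-06 rad = 0.927″.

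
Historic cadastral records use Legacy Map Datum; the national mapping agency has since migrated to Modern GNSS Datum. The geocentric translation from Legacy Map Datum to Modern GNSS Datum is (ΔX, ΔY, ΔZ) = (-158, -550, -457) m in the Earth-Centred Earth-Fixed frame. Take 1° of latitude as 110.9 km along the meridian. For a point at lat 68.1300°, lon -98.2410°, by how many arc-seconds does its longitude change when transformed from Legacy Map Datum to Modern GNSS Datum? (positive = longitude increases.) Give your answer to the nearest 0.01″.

Δλ = -6.76″

sin φ = 0.928031, cos φ = 0.372502, sin λ = -0.989674, cos λ = -0.143337.
East component: ΔE = −sin λ·ΔX + cos λ·ΔY = −(-0.989674)(-158) + (-0.143337)(-550) = -77.53 m.
1° of latitude spans 110900 m; at latitude φ, 1° of longitude spans that × cos φ = 41310.5 m, so Δλ = -77.53 / 41310.5 × 3600 = -6.757″.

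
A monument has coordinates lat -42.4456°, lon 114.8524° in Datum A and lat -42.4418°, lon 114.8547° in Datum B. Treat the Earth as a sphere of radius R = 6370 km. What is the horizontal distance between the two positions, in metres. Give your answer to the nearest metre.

463 m

Δφ = -42.4418° − -42.4456° = +0.0038°; Δλ = 114.8547° − 114.8524° = +0.0023°.
1° along a meridian = πR/180 = 111177 m.
ΔN = Δφ × 111177 = 422.5 m; ΔE = Δλ × 111177 × cos(-42.4456°) = +0.0023 × 111177 × 0.737918 = 188.7 m.
Distance = √(ΔE² + ΔN²) = √(188.7² + 422.5²) = 462.7 m.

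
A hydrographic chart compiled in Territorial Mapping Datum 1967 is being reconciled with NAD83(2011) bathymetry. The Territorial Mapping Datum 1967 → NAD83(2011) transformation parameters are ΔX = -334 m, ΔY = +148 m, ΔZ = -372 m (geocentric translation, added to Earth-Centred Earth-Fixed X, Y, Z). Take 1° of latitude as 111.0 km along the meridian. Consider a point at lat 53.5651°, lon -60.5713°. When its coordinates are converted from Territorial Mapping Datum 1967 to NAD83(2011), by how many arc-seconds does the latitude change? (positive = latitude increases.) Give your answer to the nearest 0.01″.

sin φ = 0.804532, cos φ = 0.593909, sin λ = -0.870968, cos λ = 0.491340.
North component: ΔN = −sin φ cos λ·ΔX − sin φ sin λ·ΔY + cos φ·ΔZ = −(0.804532)(0.491340)(-334) − (0.804532)(-0.870968)(148) + (0.593909)(-372) = 14.80 m.
1° of latitude spans 111000 m, so Δφ = 14.80 / 111000 × 3600 = 0.480″.

Δφ = 0.48″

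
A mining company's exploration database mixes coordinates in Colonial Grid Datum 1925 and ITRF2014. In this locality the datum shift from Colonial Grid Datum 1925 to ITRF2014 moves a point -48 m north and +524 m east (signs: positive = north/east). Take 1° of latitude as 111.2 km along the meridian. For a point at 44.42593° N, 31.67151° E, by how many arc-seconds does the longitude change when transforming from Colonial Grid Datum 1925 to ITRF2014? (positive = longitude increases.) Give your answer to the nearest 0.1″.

Δλ = 23.8″

At latitude 44.42593°, cos φ = 0.714156.
1° of longitude at this latitude = 111.2 × cos φ = 79.41 km, so Δλ = 524.0 / 79414.1 = 0.0065983° = 23.754″.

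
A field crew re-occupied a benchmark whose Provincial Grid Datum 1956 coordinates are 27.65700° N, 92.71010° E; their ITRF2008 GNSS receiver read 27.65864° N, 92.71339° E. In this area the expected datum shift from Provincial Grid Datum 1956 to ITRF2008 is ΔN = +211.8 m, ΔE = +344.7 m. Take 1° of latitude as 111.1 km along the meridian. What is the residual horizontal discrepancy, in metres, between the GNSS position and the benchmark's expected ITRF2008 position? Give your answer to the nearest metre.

36 m

Observed coordinate differences: Δφ = +0.00164°, Δλ = +0.00329°.
Converting to metres (1° lat = 111100 m, cos φ = 0.885742): observed ΔN = 182.2 m, observed ΔE = 323.8 m.
Subtracting the expected shift leaves a residual of 182.2 − (211.8) = -29.6 m north and 323.8 − (344.7) = -20.9 m east.
Residual distance = √((-29.6)² + (-20.9)²) = 36.3 m.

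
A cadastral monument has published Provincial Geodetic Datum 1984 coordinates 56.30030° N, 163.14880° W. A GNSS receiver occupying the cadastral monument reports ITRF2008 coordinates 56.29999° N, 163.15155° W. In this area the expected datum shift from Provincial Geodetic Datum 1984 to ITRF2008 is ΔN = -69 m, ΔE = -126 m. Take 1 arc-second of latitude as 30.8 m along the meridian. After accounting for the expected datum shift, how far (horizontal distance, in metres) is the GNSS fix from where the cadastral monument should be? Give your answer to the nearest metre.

Observed coordinate differences: Δφ = -0.00031°, Δλ = -0.00275°.
Converting to metres (1° lat = 110880 m, cos φ = 0.554840): observed ΔN = -34.4 m, observed ΔE = -169.2 m.
Subtracting the expected shift leaves a residual of -34.4 − (-69) = 34.6 m north and -169.2 − (-126) = -43.2 m east.
Residual distance = √(34.6² + (-43.2)²) = 55.4 m.

55 m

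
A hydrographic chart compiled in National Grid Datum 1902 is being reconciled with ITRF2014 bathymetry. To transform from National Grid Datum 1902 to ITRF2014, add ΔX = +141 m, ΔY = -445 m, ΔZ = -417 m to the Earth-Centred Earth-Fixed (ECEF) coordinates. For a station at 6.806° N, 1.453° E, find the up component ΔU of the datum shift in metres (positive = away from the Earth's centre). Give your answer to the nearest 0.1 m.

At φ = 6.806°, λ = 1.453°: sin φ = 0.118508, cos φ = 0.992953, sin λ = 0.025357, cos λ = 0.999678.
ΔU = cos φ cos λ·ΔX + cos φ sin λ·ΔY + sin φ·ΔZ = (0.992953)(0.999678)(141) + (0.992953)(0.025357)(-445) + (0.118508)(-417) = 79.34 m.

ΔU = 79.3 m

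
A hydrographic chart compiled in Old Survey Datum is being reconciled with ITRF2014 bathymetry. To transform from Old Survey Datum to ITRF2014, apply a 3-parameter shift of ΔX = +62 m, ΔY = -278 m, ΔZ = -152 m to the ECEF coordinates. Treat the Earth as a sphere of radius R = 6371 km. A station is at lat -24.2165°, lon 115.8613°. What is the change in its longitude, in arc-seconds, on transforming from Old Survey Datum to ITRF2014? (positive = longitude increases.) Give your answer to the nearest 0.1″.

sin φ = -0.410186, cos φ = 0.912002, sin λ = 0.899853, cos λ = -0.436194.
East component: ΔE = −sin λ·ΔX + cos λ·ΔY = −(0.899853)(62) + (-0.436194)(-278) = 65.47 m.
1° of latitude spans πR/180 = 111195 m; at latitude φ, 1° of longitude spans that × cos φ = 101410.0 m, so Δλ = 65.47 / 101410.0 × 3600 = 2.324″.

Δλ = 2.3″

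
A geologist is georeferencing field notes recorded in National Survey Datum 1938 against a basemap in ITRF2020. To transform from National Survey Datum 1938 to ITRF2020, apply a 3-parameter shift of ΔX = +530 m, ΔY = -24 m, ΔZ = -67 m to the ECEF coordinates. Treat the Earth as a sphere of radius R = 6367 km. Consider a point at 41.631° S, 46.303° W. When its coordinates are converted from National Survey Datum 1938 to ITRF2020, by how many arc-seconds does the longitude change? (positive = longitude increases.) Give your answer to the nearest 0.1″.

sin φ = -0.664331, cos φ = 0.747439, sin λ = -0.723003, cos λ = 0.690845.
East component: ΔE = −sin λ·ΔX + cos λ·ΔY = −(-0.723003)(530) + (0.690845)(-24) = 366.61 m.
1° of latitude spans πR/180 = 111125 m; at latitude φ, 1° of longitude spans that × cos φ = 83059.2 m, so Δλ = 366.61 / 83059.2 × 3600 = 15.890″.

Δλ = 15.9″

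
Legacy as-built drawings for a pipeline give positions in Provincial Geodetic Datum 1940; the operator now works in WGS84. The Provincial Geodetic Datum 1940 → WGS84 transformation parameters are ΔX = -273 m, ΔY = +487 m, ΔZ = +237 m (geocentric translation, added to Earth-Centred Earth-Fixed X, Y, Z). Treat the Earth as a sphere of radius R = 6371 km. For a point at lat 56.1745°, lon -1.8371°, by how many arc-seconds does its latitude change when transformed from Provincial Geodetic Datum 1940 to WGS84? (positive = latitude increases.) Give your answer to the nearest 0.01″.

Δφ = 12.03″

sin φ = 0.830737, cos φ = 0.556665, sin λ = -0.032058, cos λ = 0.999486.
North component: ΔN = −sin φ cos λ·ΔX − sin φ sin λ·ΔY + cos φ·ΔZ = −(0.830737)(0.999486)(-273) − (0.830737)(-0.032058)(487) + (0.556665)(237) = 371.57 m.
1° of latitude spans πR/180 = 111195 m, so Δφ = 371.57 / 111195 × 3600 = 12.030″.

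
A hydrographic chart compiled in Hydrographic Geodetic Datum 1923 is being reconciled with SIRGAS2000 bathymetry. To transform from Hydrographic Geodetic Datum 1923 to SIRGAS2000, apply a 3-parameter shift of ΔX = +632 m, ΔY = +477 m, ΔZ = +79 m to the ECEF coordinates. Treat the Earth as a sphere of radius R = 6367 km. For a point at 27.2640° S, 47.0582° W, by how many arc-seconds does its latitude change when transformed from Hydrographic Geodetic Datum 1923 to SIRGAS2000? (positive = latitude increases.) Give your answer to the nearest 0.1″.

Δφ = 3.5″

sin φ = -0.458091, cos φ = 0.888905, sin λ = -0.732046, cos λ = 0.681255.
North component: ΔN = −sin φ cos λ·ΔX − sin φ sin λ·ΔY + cos φ·ΔZ = −(-0.458091)(0.681255)(632) − (-0.458091)(-0.732046)(477) + (0.888905)(79) = 107.50 m.
1° of latitude spans πR/180 = 111125 m, so Δφ = 107.50 / 111125 × 3600 = 3.482″.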